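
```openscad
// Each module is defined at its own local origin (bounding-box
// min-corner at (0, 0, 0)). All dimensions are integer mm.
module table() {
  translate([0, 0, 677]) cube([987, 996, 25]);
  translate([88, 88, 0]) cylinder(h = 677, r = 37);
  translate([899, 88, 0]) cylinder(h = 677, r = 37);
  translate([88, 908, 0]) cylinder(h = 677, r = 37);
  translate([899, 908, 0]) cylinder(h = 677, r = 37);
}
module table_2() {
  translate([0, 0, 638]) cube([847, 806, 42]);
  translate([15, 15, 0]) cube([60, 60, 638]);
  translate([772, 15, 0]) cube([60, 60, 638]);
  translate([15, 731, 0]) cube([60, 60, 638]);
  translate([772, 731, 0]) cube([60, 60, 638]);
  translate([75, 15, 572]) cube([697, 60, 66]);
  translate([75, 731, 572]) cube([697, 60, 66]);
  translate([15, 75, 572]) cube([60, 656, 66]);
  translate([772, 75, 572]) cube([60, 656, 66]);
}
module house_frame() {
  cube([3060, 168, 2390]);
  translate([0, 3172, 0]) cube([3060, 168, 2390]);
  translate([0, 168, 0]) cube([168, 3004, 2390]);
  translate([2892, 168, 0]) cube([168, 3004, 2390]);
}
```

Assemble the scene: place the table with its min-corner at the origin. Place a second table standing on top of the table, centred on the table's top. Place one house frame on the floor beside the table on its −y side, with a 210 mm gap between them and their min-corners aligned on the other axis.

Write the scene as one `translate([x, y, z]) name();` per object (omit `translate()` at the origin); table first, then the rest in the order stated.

table();
translate([70, 95, 702]) table_2();
translate([0, -3550, 0]) house_frame();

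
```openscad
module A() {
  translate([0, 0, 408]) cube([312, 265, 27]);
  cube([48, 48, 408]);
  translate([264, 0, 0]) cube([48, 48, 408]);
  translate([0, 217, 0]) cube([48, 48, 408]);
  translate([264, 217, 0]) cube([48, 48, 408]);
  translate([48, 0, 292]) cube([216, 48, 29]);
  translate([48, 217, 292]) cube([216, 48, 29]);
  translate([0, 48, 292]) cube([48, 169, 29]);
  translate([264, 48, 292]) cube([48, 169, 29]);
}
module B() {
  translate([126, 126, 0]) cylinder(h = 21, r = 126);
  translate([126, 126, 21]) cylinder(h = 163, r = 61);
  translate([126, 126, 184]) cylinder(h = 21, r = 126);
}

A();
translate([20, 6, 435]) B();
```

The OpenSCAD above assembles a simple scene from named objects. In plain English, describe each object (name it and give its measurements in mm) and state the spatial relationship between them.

A is a four-legged stool. The seat is a 312×265×27 mm slab whose top surface is at z = 435 mm; four square legs, each 48×48 mm in cross-section, run from the floor (z = 0) to the underside of the seat, each flush with a corner of the seat. Four stretchers, 48 mm wide and 29 mm tall, connect adjacent legs with their undersides at z = 292 mm, each running between the inner faces of the legs it joins and aligned with the legs' outer faces on the other axis.

B is a spool: two coaxial disc flanges of radius 126 mm and thickness 21 mm, joined by a core cylinder of radius 61 mm and height 163 mm. The lower flange rests on z = 0 and the three cylinders share a vertical axis.

The spool is on top of the stool.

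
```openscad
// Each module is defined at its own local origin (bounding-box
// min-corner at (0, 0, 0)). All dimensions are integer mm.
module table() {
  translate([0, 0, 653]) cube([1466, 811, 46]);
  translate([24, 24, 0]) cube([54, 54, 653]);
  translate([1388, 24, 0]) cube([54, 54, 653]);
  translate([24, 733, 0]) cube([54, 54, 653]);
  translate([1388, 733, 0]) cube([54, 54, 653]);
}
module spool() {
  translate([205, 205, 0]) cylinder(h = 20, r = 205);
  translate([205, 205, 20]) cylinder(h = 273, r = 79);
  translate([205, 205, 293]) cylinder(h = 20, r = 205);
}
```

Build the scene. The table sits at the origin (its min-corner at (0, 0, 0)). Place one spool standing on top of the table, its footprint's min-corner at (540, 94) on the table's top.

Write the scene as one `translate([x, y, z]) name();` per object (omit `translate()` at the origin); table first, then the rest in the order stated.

table();
translate([540, 94, 699]) spool();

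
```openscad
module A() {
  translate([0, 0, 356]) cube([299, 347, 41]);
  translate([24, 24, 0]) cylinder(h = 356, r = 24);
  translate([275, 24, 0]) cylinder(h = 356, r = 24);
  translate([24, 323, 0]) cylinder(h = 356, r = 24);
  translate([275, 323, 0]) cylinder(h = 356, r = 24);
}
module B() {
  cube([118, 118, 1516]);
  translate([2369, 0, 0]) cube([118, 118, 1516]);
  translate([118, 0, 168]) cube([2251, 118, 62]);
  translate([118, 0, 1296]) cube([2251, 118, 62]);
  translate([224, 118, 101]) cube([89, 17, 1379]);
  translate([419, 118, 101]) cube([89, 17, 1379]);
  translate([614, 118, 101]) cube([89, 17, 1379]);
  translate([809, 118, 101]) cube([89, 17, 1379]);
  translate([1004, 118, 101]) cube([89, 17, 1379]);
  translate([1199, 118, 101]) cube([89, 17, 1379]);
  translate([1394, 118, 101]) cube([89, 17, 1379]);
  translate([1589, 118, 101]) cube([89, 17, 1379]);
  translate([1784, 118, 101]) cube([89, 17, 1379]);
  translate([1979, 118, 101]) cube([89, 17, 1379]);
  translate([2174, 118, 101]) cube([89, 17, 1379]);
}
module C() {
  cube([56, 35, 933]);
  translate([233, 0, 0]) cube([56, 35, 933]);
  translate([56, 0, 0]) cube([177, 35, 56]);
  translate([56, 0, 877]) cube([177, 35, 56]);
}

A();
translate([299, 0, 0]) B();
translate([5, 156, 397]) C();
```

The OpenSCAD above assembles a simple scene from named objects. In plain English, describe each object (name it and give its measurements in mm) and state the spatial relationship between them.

A is a four-legged stool. The seat is a 299×347×41 mm slab whose top surface is at z = 397 mm; four round legs, each 48 mm in diameter, run from the floor (z = 0) to the underside of the seat, each leg's axis is inset half a diameter from the nearest pair of seat edges (so the leg's bounding box is flush with the corner).

B is a fence section. Two 118×118 mm posts, 1516 mm tall, stand on the floor with a clear span of 2251 mm between their inner faces. Two horizontal rails of 118×62 mm section span the gap between the posts with their undersides at z = 168 mm and z = 1296 mm, flush with the posts' −y face. 11 pickets, each 89 mm wide, 17 mm thick and 1379 mm tall, are fixed to the +y face of the rails with their bottoms at z = 101 mm, evenly spaced across the span with equal gaps (rounded down to the nearest mm) at the −x end and between each pair — any rounding remainder accumulates at the +x end.

C is a rectangular picture frame lying in the x–z plane (depth along y). The opening is 177 mm wide (x) by 821 mm tall (z), surrounded by a border 56 mm wide on all four sides. The frame is 35 mm deep and is made of two full-height vertical stiles with two horizontal rails fitted between them.

The fence section is against the stool's +x side, with their −y faces flush. The picture frame is on top of the stool, centred.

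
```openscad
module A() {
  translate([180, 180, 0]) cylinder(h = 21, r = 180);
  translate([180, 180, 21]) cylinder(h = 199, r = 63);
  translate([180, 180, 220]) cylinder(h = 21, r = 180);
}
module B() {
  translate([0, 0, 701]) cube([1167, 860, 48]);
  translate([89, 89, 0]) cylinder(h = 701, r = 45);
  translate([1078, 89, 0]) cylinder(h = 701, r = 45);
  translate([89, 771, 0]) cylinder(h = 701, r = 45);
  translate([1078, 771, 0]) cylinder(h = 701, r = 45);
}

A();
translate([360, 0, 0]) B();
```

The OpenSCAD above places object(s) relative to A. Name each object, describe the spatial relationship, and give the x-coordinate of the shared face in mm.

The spool's +x face and the table's −x face are both at x = 360 mm.

A is a spool. B is a table. The table is against the spool's +x side, with their −y faces flush. The x-coordinate of the shared face is 360 mm.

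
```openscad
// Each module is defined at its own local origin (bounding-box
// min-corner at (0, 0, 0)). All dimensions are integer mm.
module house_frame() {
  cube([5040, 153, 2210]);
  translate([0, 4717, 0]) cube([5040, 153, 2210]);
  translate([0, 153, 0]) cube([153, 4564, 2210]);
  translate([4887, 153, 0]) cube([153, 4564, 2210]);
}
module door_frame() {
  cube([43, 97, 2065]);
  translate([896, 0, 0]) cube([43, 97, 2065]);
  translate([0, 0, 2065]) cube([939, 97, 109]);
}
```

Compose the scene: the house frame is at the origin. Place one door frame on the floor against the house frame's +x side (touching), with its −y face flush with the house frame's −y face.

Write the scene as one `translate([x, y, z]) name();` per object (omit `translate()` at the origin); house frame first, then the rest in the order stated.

house_frame();
translate([5040, 0, 0]) door_frame();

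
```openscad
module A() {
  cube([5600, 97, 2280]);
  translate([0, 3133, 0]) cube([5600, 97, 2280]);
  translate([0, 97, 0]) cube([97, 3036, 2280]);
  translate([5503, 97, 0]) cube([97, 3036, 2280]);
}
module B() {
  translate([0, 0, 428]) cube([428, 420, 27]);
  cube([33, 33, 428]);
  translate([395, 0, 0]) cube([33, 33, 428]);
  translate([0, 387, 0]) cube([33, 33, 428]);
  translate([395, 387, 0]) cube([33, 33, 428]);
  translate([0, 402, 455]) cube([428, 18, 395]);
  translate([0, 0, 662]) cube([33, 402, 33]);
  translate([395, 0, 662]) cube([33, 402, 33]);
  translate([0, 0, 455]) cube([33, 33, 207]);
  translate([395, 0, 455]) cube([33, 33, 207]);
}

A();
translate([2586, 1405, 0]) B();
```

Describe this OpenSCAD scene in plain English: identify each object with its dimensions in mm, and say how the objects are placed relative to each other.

A is a box-shaped house frame (walls only): outside footprint 5600×3230 mm, wall height 2280 mm, wall thickness 97 mm. The two y-facing walls run the full x-width; the two x-facing walls fit between the inner faces of the y-facing walls.

B is a chair: 428×420 mm seat, 27 mm thick, top at z = 455 mm, on four 33 mm square corner legs flush with the seat edges. A 18 mm thick backrest slab spans the full seat width, extending 395 mm above the seat top, its back face flush with the seat's +y edge. Two armrests of 33×33 mm section run along each side from the seat's front edge to the front of the backrest, top faces 240 mm above the seat top and outer faces flush with the seat's x-edges; a 33×33 mm post under the front of each armrest stands on the seat at the front corner.

The chair sits inside the house frame, centred.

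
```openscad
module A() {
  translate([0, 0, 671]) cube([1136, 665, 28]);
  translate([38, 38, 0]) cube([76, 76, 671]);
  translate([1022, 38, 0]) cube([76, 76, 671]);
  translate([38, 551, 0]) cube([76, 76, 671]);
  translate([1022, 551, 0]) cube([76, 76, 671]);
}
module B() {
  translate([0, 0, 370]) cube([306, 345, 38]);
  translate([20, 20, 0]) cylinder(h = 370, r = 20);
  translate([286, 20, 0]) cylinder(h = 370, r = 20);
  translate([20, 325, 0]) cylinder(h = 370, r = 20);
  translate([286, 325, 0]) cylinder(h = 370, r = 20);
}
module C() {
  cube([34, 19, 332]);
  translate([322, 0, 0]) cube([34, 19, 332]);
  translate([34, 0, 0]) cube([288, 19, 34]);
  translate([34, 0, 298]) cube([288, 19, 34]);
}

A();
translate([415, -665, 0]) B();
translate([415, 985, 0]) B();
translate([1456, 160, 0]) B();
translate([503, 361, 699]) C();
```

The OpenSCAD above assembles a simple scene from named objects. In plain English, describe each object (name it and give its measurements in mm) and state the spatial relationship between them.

A is a rectangular dining table. The top is 1136×665×28 mm with its upper surface at z = 699 mm. It stands on four 76×76 mm square legs, each inset 38 mm from the nearest pair of top edges, running from the floor to the underside of the top.

B is a four-legged stool. The seat is 306×345 mm, 38 mm thick, top at z = 408 mm. It stands on four round legs, each 40 mm in diameter, from z = 0 to the seat underside, each leg's axis is inset half a diameter from the nearest pair of seat edges (so the leg's bounding box is flush with the corner).

C is a rectangular picture frame lying in the x–z plane (depth along y). The opening is 288 mm wide (x) by 264 mm tall (z), surrounded by a border 34 mm wide on all four sides. The frame is 19 mm deep and is made of two full-height vertical stiles with two horizontal rails fitted between them.

Three stools sit around the table at the −y, +y, +x sides. The picture frame is on top of the table.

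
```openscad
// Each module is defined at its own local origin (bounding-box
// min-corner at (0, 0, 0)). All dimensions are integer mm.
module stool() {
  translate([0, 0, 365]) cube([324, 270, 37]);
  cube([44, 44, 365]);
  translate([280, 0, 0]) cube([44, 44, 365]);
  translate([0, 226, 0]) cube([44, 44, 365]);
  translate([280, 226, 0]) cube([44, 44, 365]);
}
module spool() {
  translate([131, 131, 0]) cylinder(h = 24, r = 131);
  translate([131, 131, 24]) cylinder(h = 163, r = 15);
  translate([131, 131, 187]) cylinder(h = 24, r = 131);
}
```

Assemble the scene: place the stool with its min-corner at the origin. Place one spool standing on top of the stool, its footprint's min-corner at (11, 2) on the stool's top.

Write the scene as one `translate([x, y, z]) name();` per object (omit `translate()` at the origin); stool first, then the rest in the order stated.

stool();
translate([11, 2, 402]) spool();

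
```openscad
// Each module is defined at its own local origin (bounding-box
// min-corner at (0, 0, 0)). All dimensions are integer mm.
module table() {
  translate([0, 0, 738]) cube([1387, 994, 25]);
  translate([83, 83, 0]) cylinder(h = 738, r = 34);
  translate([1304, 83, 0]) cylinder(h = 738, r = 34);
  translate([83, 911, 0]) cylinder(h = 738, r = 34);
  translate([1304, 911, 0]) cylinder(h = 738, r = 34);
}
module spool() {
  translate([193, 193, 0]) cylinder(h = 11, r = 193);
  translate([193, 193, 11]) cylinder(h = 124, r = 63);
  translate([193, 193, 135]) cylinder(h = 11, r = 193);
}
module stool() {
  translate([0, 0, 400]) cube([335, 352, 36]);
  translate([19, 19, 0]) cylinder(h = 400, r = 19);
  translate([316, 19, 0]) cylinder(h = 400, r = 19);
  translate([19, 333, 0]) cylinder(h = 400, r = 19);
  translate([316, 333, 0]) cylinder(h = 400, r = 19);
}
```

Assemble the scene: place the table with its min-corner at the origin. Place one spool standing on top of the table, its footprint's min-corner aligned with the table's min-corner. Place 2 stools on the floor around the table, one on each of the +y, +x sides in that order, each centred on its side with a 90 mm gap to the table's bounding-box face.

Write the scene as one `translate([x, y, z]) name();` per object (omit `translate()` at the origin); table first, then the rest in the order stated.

table();
translate([0, 0, 763]) spool();
translate([526, 1084, 0]) stool();
translate([1477, 321, 0]) stool();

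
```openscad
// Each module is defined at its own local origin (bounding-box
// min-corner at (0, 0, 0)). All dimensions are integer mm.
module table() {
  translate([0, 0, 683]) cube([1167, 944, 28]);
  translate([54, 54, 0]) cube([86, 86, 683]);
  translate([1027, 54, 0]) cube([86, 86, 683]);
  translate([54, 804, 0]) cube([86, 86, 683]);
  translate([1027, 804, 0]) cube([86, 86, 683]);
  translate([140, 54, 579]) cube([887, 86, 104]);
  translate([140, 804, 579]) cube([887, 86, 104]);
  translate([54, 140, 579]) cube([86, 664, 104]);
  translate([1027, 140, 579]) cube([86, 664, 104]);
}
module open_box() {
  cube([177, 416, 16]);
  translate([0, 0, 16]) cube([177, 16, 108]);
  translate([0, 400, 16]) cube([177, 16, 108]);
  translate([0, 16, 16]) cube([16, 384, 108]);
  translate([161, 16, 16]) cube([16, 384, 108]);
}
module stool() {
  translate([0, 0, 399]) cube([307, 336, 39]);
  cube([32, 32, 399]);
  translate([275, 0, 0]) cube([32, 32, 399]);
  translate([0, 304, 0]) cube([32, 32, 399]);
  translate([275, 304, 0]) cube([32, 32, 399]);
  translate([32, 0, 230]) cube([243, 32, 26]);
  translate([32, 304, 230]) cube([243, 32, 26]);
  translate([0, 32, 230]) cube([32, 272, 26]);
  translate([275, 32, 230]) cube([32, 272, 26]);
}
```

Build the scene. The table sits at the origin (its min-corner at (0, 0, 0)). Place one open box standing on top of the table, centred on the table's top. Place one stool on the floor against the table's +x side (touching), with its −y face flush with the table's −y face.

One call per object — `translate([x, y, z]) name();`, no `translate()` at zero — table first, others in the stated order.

table();
translate([495, 264, 711]) open_box();
translate([1167, 0, 0]) stool();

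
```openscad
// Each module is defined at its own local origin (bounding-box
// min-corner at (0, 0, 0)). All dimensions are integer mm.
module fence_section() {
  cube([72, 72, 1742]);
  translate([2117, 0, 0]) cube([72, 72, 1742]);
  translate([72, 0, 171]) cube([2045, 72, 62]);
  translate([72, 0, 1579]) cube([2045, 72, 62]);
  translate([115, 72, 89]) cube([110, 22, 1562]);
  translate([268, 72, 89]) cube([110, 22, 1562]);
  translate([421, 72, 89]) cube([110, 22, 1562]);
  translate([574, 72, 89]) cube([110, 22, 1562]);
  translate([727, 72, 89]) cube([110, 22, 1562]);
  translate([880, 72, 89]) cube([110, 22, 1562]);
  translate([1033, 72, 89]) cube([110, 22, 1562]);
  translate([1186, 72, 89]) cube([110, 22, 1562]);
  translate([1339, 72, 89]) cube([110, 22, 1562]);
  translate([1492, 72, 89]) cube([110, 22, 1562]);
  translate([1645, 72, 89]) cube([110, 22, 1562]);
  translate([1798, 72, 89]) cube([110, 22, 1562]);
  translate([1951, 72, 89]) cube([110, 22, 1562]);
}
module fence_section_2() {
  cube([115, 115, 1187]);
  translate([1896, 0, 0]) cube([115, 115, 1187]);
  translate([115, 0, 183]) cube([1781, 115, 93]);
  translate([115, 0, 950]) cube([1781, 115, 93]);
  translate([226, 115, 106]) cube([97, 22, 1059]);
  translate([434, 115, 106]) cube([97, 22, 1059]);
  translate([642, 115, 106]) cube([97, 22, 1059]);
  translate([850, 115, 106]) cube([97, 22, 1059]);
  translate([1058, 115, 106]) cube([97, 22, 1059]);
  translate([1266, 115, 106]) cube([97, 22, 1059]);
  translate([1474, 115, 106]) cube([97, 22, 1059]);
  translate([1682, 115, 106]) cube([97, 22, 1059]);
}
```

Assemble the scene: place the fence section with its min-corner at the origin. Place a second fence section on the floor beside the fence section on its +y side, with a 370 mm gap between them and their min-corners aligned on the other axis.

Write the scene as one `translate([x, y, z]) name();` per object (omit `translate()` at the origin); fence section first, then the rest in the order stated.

fence_section();
translate([0, 464, 0]) fence_section_2();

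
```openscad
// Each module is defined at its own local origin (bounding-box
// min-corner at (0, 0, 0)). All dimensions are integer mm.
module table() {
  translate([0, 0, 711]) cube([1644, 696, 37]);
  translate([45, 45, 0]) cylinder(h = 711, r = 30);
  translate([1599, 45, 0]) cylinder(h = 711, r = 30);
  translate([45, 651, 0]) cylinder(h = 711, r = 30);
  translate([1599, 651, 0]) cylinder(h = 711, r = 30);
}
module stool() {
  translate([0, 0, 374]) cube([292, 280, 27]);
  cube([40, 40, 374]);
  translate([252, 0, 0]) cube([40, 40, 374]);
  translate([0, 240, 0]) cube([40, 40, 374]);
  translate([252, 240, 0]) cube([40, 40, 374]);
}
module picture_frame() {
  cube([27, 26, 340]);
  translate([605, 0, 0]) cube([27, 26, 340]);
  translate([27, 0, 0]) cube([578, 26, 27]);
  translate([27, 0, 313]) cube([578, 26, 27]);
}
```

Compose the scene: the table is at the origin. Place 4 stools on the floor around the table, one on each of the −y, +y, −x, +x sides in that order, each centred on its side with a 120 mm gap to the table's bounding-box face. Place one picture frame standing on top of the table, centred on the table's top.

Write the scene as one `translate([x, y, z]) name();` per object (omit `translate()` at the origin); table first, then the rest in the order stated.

table();
translate([676, -400, 0]) stool();
translate([676, 816, 0]) stool();
translate([-412, 208, 0]) stool();
translate([1764, 208, 0]) stool();
translate([506, 335, 748]) picture_frame();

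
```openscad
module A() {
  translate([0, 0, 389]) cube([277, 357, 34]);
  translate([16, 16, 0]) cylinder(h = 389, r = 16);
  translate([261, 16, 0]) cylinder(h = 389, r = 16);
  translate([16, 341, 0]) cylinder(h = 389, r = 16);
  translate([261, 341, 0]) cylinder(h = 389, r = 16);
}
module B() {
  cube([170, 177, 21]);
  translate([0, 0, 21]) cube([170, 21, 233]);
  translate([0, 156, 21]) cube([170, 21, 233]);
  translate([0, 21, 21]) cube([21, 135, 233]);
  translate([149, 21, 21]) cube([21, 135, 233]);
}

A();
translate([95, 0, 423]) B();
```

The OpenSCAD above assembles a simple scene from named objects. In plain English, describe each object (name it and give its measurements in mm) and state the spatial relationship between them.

A is a simple wooden stool: a rectangular seat 277 mm (x) by 357 mm (y), 34 mm thick, top face at z = 423 mm, on four round legs, each 32 mm in diameter. The legs rest on z = 0, each leg's axis is inset half a diameter from the nearest pair of seat edges (so the leg's bounding box is flush with the corner).

B is an open storage box with external size 170×177×254 mm and wall thickness 21 mm (the base is also 21 mm thick). The base covers the whole footprint; the four walls stand on the base, with the y-facing walls full-width and the x-facing walls fitting between their inner faces.

The open box is on top of the stool.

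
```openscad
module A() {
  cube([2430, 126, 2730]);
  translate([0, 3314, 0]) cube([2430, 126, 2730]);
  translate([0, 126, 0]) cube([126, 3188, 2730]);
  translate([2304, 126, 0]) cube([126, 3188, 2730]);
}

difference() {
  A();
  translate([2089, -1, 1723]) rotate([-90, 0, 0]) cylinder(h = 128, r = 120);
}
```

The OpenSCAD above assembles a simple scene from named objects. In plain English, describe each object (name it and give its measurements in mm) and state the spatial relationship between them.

A is a box-shaped house frame (walls only): outside footprint 2430×3440 mm, wall height 2730 mm, wall thickness 126 mm. The two y-facing walls run the full x-width; the two x-facing walls fit between the inner faces of the y-facing walls.

The house frame has a circular hole of radius 120 mm through its front wall, centred at (x = 2089, z = 1723).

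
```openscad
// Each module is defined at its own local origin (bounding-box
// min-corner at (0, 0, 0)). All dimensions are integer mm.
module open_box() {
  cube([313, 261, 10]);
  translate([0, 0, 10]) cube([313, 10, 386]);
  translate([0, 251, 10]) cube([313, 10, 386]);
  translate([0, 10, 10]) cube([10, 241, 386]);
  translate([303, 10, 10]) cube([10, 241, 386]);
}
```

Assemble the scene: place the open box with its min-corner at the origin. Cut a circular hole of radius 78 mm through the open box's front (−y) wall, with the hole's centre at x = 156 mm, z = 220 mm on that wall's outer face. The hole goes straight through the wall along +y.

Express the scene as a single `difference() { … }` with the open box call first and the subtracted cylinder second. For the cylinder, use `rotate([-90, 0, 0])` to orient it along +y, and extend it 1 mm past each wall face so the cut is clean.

difference() {
  open_box();
  translate([156, -1, 220]) rotate([-90, 0, 0]) cylinder(h = 12, r = 78);
}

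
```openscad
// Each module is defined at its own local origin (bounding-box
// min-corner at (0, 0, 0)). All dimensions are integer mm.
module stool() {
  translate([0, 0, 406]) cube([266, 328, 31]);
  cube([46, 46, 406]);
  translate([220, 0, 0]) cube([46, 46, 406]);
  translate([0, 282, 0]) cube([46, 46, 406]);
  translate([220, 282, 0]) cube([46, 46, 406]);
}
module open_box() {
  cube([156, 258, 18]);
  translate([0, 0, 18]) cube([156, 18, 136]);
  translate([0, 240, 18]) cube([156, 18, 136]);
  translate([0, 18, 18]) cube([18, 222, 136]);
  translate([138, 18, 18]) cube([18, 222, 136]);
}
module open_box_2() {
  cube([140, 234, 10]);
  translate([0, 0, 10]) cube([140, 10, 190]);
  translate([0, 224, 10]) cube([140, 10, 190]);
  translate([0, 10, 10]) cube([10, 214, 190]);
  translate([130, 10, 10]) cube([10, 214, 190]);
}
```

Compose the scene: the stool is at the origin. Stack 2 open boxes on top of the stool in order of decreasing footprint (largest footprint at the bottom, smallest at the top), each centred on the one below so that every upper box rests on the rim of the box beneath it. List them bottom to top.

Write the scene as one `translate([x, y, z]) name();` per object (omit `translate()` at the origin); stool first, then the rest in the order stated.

stool();
translate([55, 35, 437]) open_box();
translate([63, 47, 591]) open_box_2();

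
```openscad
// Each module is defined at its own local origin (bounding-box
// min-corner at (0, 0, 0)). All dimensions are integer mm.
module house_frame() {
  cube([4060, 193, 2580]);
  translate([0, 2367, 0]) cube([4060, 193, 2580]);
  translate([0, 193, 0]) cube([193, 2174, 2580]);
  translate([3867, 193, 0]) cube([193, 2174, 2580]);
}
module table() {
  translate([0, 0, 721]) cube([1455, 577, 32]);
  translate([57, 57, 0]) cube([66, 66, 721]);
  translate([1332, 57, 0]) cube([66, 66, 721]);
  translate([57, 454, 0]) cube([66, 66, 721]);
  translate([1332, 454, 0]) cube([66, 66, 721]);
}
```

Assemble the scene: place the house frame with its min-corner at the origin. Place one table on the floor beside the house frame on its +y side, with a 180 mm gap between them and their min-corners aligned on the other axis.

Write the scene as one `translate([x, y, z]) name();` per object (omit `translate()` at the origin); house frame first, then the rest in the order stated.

house_frame();
translate([0, 2740, 0]) table();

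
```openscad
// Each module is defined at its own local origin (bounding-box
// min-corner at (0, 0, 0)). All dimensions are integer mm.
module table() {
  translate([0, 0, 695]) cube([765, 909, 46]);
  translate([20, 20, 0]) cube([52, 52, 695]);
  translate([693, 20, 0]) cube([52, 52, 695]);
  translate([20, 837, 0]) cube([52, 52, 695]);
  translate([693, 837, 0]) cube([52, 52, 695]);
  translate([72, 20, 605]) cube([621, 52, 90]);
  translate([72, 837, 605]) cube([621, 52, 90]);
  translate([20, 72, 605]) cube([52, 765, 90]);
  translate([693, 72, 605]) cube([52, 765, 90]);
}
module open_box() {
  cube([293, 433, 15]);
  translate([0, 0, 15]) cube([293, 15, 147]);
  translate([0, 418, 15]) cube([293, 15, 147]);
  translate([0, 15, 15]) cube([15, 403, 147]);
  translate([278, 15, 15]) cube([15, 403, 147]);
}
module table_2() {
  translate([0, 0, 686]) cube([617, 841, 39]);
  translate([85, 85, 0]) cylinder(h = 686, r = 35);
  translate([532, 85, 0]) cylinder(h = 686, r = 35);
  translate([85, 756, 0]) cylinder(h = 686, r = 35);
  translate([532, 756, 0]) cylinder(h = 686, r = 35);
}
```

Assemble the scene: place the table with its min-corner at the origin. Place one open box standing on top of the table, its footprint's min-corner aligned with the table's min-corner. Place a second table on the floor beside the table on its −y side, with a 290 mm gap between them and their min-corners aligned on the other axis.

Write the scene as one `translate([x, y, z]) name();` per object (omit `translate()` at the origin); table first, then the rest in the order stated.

table();
translate([0, 0, 741]) open_box();
translate([0, -1131, 0]) table_2();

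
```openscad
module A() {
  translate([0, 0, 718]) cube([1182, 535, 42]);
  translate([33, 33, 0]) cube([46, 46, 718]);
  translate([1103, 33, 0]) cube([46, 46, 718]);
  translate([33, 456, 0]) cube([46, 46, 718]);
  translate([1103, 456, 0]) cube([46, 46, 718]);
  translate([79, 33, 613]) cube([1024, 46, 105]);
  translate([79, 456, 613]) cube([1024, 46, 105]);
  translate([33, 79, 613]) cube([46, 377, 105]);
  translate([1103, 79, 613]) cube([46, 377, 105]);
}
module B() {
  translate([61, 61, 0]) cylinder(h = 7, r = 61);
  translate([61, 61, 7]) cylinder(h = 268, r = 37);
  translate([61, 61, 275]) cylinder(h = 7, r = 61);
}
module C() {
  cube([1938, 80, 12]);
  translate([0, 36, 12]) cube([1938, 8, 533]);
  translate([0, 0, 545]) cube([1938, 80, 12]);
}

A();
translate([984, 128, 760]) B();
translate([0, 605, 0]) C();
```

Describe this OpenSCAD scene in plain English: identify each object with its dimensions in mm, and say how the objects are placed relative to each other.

A is a table with a 1182×535 mm rectangular top, 42 mm thick, top surface at z = 760 mm, supported by four 46×46 mm square legs, each inset 33 mm from the nearest pair of top edges, running from the floor. Four apron rails, 46 mm thick and 105 mm tall, run between adjacent legs with their top edges flush with the underside of the top and their outer faces flush with the legs' outer faces.

B is a spool: two coaxial disc flanges of radius 61 mm and thickness 7 mm, joined by a core cylinder of radius 37 mm and height 268 mm. The lower flange rests on z = 0 and the three cylinders share a vertical axis.

C is an I-beam lying along x, 1938 mm long. Overall section height 557 mm. Two flanges 80 mm wide (y) and 12 mm thick, one on the floor and one at the top; a web 8 mm thick runs between them, centred on the flange width.

The spool is on top of the table. The I-beam is on the floor beside the table on its +y side.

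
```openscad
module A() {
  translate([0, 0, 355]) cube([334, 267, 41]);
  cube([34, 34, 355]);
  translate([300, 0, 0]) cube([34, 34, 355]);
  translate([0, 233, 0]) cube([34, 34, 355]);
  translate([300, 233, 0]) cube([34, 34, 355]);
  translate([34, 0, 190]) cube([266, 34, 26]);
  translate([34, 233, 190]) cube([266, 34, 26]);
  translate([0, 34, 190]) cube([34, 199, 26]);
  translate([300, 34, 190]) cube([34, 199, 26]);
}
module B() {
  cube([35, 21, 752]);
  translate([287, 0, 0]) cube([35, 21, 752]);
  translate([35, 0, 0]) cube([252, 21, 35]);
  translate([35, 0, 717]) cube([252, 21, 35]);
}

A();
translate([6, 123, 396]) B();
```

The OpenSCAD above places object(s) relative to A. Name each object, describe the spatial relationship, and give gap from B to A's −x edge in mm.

The picture frame's min-x is at 6; the stool's min-x is 0; gap = 6 mm.

A is a stool. B is a picture frame. The picture frame is on top of the stool, centred. The gap from the picture frame to the stool's −x edge is 6 mm.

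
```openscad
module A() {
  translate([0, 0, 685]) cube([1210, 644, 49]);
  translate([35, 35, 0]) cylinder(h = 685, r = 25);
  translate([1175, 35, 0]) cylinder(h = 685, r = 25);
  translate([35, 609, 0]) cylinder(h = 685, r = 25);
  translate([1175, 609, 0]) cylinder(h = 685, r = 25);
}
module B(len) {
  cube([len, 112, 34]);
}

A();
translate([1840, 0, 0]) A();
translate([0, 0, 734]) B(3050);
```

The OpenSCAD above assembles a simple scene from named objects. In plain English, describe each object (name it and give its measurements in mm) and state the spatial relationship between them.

A is a table: top 1210 mm (x) × 644 mm (y), 49 mm thick, upper face at z = 734 mm, on four round legs of 50 mm diameter, each leg's bounding box inset 10 mm from the nearest pair of top edges, running from z = 0 to the bottom of the top.

B is a rectangular beam 3050 mm long (x), 112 mm deep (y), 34 mm thick (z).

The beam spans the tops of two tables placed 630 mm apart, resting at z = 734 mm.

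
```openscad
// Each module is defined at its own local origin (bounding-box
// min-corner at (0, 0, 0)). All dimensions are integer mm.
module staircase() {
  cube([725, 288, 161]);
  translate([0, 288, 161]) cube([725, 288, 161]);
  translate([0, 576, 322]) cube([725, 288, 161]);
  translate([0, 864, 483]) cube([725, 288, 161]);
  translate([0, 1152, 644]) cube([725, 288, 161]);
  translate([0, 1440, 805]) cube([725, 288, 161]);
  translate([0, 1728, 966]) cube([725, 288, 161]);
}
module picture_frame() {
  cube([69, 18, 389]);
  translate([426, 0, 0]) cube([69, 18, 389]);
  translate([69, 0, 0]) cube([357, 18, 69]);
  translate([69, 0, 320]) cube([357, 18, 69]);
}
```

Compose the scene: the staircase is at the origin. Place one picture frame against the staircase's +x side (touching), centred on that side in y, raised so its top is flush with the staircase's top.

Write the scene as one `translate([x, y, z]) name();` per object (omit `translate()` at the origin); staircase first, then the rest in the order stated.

staircase();
translate([725, 999, 738]) picture_frame();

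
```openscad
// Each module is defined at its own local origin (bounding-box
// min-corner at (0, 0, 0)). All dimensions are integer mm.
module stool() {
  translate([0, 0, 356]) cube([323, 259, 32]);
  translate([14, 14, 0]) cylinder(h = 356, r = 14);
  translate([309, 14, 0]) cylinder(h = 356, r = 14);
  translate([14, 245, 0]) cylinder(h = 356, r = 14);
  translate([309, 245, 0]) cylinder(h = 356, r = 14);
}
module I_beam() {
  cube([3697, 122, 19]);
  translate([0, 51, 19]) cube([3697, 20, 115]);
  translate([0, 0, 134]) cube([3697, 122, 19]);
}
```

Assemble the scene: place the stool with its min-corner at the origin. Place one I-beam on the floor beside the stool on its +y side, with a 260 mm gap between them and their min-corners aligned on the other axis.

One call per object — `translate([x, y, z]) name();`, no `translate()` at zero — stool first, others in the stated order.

stool();
translate([0, 519, 0]) I_beam();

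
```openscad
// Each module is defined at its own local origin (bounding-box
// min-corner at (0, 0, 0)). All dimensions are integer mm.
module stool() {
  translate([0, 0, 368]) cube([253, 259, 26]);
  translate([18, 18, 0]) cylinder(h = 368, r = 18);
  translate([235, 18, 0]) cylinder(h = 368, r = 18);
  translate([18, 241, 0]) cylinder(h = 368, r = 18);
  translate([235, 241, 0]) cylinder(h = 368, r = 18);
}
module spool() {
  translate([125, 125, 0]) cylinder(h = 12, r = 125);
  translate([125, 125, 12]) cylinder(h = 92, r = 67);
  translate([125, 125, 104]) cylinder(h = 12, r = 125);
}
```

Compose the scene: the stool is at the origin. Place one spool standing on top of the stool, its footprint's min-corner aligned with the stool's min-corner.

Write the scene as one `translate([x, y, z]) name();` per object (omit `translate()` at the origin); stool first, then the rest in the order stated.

stool();
translate([0, 0, 394]) spool();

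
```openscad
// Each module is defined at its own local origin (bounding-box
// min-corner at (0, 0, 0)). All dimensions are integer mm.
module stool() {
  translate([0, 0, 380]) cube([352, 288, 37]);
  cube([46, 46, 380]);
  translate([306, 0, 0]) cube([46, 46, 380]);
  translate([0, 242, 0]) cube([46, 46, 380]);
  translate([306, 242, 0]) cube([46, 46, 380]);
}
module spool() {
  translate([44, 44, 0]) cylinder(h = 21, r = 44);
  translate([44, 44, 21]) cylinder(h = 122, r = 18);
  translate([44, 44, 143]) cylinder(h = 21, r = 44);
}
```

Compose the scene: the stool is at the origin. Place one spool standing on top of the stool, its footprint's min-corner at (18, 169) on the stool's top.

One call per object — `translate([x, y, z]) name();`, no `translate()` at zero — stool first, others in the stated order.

stool();
translate([18, 169, 417]) spool();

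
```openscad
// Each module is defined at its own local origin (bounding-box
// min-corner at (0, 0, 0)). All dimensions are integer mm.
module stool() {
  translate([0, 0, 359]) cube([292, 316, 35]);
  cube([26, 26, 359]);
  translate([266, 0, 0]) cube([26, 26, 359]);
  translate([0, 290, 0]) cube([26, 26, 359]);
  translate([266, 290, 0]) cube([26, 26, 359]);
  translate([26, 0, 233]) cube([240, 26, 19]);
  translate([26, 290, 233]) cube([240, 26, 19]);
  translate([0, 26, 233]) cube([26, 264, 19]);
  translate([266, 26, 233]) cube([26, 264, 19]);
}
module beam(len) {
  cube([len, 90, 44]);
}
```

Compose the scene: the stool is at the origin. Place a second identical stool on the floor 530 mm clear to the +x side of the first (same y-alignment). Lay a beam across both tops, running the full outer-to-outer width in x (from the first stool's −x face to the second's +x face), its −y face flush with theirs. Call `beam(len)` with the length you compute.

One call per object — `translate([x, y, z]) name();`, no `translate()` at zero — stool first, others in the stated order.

stool();
translate([822, 0, 0]) stool();
translate([0, 0, 394]) beam(1114);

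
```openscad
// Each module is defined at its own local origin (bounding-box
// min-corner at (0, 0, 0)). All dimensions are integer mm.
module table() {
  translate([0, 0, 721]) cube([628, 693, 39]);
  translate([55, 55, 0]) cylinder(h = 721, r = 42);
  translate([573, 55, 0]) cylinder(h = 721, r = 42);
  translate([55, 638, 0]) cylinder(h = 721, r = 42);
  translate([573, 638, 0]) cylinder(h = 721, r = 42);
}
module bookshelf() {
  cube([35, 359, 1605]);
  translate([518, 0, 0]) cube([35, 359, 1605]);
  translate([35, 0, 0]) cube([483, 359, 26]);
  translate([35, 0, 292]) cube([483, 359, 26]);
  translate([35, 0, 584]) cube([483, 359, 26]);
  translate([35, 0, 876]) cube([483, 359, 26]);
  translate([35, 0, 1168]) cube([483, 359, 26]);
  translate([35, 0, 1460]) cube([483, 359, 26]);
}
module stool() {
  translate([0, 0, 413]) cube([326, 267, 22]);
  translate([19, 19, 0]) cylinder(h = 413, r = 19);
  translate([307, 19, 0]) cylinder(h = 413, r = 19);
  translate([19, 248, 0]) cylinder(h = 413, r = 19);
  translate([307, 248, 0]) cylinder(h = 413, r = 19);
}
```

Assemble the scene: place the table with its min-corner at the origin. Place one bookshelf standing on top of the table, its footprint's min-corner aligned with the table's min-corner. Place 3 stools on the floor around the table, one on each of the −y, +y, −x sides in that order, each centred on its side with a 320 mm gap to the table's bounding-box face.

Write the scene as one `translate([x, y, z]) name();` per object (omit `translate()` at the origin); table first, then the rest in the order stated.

table();
translate([0, 0, 760]) bookshelf();
translate([151, -587, 0]) stool();
translate([151, 1013, 0]) stool();
translate([-646, 213, 0]) stool();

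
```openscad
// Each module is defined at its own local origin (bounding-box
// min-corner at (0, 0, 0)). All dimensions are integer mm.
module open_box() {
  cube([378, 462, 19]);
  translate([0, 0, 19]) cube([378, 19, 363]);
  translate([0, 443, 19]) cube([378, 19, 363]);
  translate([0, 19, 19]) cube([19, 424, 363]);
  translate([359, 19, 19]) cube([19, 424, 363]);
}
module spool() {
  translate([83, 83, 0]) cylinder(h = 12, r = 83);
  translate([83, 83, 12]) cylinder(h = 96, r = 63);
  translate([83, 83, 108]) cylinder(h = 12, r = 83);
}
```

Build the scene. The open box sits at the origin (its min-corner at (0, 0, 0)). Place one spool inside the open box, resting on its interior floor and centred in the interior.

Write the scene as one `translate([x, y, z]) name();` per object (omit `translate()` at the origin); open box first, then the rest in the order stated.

open_box();
translate([106, 148, 19]) spool();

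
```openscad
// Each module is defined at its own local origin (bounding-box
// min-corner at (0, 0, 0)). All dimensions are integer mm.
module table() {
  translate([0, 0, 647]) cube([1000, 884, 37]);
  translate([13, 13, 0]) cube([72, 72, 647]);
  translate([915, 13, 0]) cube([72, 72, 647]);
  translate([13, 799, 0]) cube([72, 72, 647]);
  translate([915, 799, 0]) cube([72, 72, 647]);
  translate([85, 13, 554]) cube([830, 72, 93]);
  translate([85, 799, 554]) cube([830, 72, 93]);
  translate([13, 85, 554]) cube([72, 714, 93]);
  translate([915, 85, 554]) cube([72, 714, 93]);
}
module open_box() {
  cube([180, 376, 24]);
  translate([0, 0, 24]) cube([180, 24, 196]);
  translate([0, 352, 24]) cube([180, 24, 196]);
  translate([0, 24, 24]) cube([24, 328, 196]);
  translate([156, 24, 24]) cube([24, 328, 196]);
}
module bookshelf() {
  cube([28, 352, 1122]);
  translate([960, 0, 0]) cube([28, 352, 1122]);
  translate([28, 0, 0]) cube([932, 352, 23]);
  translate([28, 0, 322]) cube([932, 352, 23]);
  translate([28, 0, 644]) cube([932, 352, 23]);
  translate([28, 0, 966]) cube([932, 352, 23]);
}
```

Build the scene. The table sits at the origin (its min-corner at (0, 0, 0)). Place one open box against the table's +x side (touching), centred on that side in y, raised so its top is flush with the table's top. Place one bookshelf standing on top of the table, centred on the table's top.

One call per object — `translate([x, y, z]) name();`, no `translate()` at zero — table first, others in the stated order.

table();
translate([1000, 254, 464]) open_box();
translate([6, 266, 684]) bookshelf();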